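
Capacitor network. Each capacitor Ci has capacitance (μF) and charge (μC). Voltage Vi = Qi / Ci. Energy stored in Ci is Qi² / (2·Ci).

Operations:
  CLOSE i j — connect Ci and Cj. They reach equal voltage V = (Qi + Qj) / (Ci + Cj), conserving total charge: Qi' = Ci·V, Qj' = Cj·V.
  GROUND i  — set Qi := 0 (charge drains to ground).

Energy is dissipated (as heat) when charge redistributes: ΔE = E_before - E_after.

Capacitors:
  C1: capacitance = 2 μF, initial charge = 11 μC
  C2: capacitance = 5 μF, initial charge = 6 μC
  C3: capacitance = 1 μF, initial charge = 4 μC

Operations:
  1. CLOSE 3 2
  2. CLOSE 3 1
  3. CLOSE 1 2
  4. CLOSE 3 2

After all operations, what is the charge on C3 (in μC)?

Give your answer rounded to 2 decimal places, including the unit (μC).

Answer: 2.70 μC

Derivation:
Initial: C1(2μF, Q=11μC, V=5.50V), C2(5μF, Q=6μC, V=1.20V), C3(1μF, Q=4μC, V=4.00V)
Op 1: CLOSE 3-2: Q_total=10.00, C_total=6.00, V=1.67; Q3=1.67, Q2=8.33; dissipated=3.267
Op 2: CLOSE 3-1: Q_total=12.67, C_total=3.00, V=4.22; Q3=4.22, Q1=8.44; dissipated=4.898
Op 3: CLOSE 1-2: Q_total=16.78, C_total=7.00, V=2.40; Q1=4.79, Q2=11.98; dissipated=4.665
Op 4: CLOSE 3-2: Q_total=16.21, C_total=6.00, V=2.70; Q3=2.70, Q2=13.51; dissipated=1.388
Final charges: Q1=4.79, Q2=13.51, Q3=2.70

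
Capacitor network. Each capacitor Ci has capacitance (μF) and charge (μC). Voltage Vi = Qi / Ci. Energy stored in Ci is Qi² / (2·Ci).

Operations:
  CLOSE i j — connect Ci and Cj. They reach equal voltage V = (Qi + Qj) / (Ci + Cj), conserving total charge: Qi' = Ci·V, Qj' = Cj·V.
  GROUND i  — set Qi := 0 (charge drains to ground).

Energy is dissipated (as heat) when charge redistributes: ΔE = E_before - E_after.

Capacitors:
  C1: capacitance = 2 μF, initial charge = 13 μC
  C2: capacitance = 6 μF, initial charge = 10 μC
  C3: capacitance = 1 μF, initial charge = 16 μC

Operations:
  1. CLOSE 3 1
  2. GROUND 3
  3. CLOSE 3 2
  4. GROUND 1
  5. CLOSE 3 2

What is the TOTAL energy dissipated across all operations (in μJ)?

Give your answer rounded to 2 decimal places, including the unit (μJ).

Answer: 171.44 μJ

Derivation:
Initial: C1(2μF, Q=13μC, V=6.50V), C2(6μF, Q=10μC, V=1.67V), C3(1μF, Q=16μC, V=16.00V)
Op 1: CLOSE 3-1: Q_total=29.00, C_total=3.00, V=9.67; Q3=9.67, Q1=19.33; dissipated=30.083
Op 2: GROUND 3: Q3=0; energy lost=46.722
Op 3: CLOSE 3-2: Q_total=10.00, C_total=7.00, V=1.43; Q3=1.43, Q2=8.57; dissipated=1.190
Op 4: GROUND 1: Q1=0; energy lost=93.444
Op 5: CLOSE 3-2: Q_total=10.00, C_total=7.00, V=1.43; Q3=1.43, Q2=8.57; dissipated=0.000
Total dissipated: 171.440 μJ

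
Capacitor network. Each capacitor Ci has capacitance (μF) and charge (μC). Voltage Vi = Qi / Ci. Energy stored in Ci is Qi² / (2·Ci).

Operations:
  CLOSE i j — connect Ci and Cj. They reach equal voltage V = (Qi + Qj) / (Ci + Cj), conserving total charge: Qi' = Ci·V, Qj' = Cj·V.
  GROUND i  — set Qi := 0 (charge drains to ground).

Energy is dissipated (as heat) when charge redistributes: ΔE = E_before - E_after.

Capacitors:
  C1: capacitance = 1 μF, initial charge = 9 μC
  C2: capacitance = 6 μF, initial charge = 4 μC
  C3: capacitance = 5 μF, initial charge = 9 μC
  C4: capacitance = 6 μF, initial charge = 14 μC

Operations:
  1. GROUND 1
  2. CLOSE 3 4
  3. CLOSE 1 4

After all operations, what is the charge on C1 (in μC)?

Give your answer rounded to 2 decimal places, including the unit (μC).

Initial: C1(1μF, Q=9μC, V=9.00V), C2(6μF, Q=4μC, V=0.67V), C3(5μF, Q=9μC, V=1.80V), C4(6μF, Q=14μC, V=2.33V)
Op 1: GROUND 1: Q1=0; energy lost=40.500
Op 2: CLOSE 3-4: Q_total=23.00, C_total=11.00, V=2.09; Q3=10.45, Q4=12.55; dissipated=0.388
Op 3: CLOSE 1-4: Q_total=12.55, C_total=7.00, V=1.79; Q1=1.79, Q4=10.75; dissipated=1.874
Final charges: Q1=1.79, Q2=4.00, Q3=10.45, Q4=10.75

Answer: 1.79 μC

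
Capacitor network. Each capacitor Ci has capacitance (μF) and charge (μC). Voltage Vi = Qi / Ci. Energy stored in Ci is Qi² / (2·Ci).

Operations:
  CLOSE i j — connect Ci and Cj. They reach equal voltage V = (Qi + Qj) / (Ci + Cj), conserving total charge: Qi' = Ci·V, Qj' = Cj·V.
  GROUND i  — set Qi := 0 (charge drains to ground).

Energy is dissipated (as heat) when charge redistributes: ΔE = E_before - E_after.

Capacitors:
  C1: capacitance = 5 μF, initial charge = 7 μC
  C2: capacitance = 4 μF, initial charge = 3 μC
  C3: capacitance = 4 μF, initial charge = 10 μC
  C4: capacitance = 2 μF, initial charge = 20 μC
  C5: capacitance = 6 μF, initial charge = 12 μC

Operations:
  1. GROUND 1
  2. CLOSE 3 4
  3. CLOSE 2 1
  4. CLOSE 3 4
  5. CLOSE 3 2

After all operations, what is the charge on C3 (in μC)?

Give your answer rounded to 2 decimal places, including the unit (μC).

Answer: 10.67 μC

Derivation:
Initial: C1(5μF, Q=7μC, V=1.40V), C2(4μF, Q=3μC, V=0.75V), C3(4μF, Q=10μC, V=2.50V), C4(2μF, Q=20μC, V=10.00V), C5(6μF, Q=12μC, V=2.00V)
Op 1: GROUND 1: Q1=0; energy lost=4.900
Op 2: CLOSE 3-4: Q_total=30.00, C_total=6.00, V=5.00; Q3=20.00, Q4=10.00; dissipated=37.500
Op 3: CLOSE 2-1: Q_total=3.00, C_total=9.00, V=0.33; Q2=1.33, Q1=1.67; dissipated=0.625
Op 4: CLOSE 3-4: Q_total=30.00, C_total=6.00, V=5.00; Q3=20.00, Q4=10.00; dissipated=0.000
Op 5: CLOSE 3-2: Q_total=21.33, C_total=8.00, V=2.67; Q3=10.67, Q2=10.67; dissipated=21.778
Final charges: Q1=1.67, Q2=10.67, Q3=10.67, Q4=10.00, Q5=12.00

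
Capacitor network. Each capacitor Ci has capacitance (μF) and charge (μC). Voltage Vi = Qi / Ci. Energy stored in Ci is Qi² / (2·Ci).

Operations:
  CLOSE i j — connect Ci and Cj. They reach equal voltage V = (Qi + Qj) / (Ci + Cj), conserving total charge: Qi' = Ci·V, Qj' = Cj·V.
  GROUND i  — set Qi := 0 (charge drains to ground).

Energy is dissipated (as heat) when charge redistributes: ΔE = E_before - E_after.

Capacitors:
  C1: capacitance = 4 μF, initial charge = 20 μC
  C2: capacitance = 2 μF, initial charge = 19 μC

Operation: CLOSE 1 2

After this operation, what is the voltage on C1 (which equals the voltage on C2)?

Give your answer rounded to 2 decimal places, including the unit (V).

Initial: C1(4μF, Q=20μC, V=5.00V), C2(2μF, Q=19μC, V=9.50V)
Op 1: CLOSE 1-2: Q_total=39.00, C_total=6.00, V=6.50; Q1=26.00, Q2=13.00; dissipated=13.500

Answer: 6.50 V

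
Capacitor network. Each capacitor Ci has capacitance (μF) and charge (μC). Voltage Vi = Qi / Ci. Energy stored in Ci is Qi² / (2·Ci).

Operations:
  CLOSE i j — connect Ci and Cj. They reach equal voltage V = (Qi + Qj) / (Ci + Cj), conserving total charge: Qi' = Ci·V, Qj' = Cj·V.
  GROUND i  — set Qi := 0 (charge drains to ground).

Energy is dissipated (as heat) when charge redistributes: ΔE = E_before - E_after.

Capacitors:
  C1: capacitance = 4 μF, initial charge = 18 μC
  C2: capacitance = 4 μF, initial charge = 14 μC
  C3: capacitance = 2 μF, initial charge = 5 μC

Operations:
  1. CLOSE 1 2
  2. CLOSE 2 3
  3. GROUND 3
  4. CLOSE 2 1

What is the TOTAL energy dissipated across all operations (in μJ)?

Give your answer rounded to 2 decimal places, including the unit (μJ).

Answer: 15.00 μJ

Derivation:
Initial: C1(4μF, Q=18μC, V=4.50V), C2(4μF, Q=14μC, V=3.50V), C3(2μF, Q=5μC, V=2.50V)
Op 1: CLOSE 1-2: Q_total=32.00, C_total=8.00, V=4.00; Q1=16.00, Q2=16.00; dissipated=1.000
Op 2: CLOSE 2-3: Q_total=21.00, C_total=6.00, V=3.50; Q2=14.00, Q3=7.00; dissipated=1.500
Op 3: GROUND 3: Q3=0; energy lost=12.250
Op 4: CLOSE 2-1: Q_total=30.00, C_total=8.00, V=3.75; Q2=15.00, Q1=15.00; dissipated=0.250
Total dissipated: 15.000 μJ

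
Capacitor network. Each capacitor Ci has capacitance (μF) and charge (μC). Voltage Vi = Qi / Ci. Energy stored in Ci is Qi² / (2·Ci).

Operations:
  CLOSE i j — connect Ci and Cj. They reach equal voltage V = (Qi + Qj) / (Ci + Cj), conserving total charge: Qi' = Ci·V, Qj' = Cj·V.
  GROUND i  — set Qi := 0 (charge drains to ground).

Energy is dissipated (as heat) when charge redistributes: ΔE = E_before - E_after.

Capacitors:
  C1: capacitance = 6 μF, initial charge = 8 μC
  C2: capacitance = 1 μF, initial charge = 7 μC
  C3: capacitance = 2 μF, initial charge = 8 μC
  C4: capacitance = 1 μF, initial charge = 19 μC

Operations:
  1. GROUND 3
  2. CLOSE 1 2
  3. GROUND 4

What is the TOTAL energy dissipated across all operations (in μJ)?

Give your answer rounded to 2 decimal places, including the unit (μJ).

Initial: C1(6μF, Q=8μC, V=1.33V), C2(1μF, Q=7μC, V=7.00V), C3(2μF, Q=8μC, V=4.00V), C4(1μF, Q=19μC, V=19.00V)
Op 1: GROUND 3: Q3=0; energy lost=16.000
Op 2: CLOSE 1-2: Q_total=15.00, C_total=7.00, V=2.14; Q1=12.86, Q2=2.14; dissipated=13.762
Op 3: GROUND 4: Q4=0; energy lost=180.500
Total dissipated: 210.262 μJ

Answer: 210.26 μJ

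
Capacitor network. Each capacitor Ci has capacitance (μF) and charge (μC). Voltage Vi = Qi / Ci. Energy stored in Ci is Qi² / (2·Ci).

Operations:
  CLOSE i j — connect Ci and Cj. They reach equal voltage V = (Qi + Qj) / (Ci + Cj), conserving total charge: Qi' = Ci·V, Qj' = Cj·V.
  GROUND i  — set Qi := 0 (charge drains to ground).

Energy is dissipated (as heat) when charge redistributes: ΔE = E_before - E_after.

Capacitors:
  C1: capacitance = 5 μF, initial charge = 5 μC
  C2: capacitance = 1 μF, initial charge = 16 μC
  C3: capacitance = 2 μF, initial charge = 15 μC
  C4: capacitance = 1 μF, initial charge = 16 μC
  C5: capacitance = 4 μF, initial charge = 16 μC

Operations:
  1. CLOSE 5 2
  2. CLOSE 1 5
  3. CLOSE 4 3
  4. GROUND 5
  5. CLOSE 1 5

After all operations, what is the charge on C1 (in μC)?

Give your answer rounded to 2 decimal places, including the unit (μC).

Answer: 9.44 μC

Derivation:
Initial: C1(5μF, Q=5μC, V=1.00V), C2(1μF, Q=16μC, V=16.00V), C3(2μF, Q=15μC, V=7.50V), C4(1μF, Q=16μC, V=16.00V), C5(4μF, Q=16μC, V=4.00V)
Op 1: CLOSE 5-2: Q_total=32.00, C_total=5.00, V=6.40; Q5=25.60, Q2=6.40; dissipated=57.600
Op 2: CLOSE 1-5: Q_total=30.60, C_total=9.00, V=3.40; Q1=17.00, Q5=13.60; dissipated=32.400
Op 3: CLOSE 4-3: Q_total=31.00, C_total=3.00, V=10.33; Q4=10.33, Q3=20.67; dissipated=24.083
Op 4: GROUND 5: Q5=0; energy lost=23.120
Op 5: CLOSE 1-5: Q_total=17.00, C_total=9.00, V=1.89; Q1=9.44, Q5=7.56; dissipated=12.844
Final charges: Q1=9.44, Q2=6.40, Q3=20.67, Q4=10.33, Q5=7.56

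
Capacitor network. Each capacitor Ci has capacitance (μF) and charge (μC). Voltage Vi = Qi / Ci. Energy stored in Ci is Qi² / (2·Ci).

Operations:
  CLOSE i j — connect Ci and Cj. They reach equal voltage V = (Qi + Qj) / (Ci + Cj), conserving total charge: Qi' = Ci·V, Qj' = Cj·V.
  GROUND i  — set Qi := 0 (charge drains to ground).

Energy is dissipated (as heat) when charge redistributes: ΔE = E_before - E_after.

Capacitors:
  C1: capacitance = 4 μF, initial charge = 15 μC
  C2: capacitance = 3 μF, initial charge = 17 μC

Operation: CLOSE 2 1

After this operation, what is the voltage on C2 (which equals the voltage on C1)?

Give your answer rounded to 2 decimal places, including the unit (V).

Answer: 4.57 V

Derivation:
Initial: C1(4μF, Q=15μC, V=3.75V), C2(3μF, Q=17μC, V=5.67V)
Op 1: CLOSE 2-1: Q_total=32.00, C_total=7.00, V=4.57; Q2=13.71, Q1=18.29; dissipated=3.149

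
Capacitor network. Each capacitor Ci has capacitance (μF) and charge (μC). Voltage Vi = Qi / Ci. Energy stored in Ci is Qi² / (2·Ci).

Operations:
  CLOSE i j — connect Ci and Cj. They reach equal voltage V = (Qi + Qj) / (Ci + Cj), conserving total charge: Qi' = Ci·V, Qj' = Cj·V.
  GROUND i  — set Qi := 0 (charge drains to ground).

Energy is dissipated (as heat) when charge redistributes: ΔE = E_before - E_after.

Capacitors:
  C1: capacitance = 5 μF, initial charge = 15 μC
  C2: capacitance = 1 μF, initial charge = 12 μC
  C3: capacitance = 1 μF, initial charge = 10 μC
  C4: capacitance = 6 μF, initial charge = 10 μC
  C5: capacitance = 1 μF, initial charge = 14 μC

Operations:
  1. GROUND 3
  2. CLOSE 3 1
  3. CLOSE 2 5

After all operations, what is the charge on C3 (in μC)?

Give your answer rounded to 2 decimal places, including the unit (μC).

Initial: C1(5μF, Q=15μC, V=3.00V), C2(1μF, Q=12μC, V=12.00V), C3(1μF, Q=10μC, V=10.00V), C4(6μF, Q=10μC, V=1.67V), C5(1μF, Q=14μC, V=14.00V)
Op 1: GROUND 3: Q3=0; energy lost=50.000
Op 2: CLOSE 3-1: Q_total=15.00, C_total=6.00, V=2.50; Q3=2.50, Q1=12.50; dissipated=3.750
Op 3: CLOSE 2-5: Q_total=26.00, C_total=2.00, V=13.00; Q2=13.00, Q5=13.00; dissipated=1.000
Final charges: Q1=12.50, Q2=13.00, Q3=2.50, Q4=10.00, Q5=13.00

Answer: 2.50 μC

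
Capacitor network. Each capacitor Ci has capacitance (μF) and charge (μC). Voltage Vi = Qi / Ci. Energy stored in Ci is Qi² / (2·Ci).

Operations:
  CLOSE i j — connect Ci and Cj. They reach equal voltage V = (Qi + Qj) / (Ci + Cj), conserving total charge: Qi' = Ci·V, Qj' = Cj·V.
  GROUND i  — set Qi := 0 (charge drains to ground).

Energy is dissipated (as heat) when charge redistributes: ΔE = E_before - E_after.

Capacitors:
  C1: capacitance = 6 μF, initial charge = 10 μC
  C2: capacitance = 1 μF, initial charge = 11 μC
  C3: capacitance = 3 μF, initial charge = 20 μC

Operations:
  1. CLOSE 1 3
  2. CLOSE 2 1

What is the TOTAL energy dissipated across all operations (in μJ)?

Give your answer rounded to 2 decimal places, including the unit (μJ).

Answer: 50.19 μJ

Derivation:
Initial: C1(6μF, Q=10μC, V=1.67V), C2(1μF, Q=11μC, V=11.00V), C3(3μF, Q=20μC, V=6.67V)
Op 1: CLOSE 1-3: Q_total=30.00, C_total=9.00, V=3.33; Q1=20.00, Q3=10.00; dissipated=25.000
Op 2: CLOSE 2-1: Q_total=31.00, C_total=7.00, V=4.43; Q2=4.43, Q1=26.57; dissipated=25.190
Total dissipated: 50.190 μJ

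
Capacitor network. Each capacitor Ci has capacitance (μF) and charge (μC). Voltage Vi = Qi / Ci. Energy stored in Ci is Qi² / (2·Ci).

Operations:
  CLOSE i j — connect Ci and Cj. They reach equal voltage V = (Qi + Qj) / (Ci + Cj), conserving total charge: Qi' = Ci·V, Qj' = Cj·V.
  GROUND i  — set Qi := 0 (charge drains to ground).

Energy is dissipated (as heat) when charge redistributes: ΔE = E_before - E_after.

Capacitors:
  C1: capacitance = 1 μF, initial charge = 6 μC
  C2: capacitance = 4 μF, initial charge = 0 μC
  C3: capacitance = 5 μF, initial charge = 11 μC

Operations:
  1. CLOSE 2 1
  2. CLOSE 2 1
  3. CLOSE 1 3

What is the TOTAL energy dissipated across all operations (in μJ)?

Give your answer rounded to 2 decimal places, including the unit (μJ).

Answer: 14.82 μJ

Derivation:
Initial: C1(1μF, Q=6μC, V=6.00V), C2(4μF, Q=0μC, V=0.00V), C3(5μF, Q=11μC, V=2.20V)
Op 1: CLOSE 2-1: Q_total=6.00, C_total=5.00, V=1.20; Q2=4.80, Q1=1.20; dissipated=14.400
Op 2: CLOSE 2-1: Q_total=6.00, C_total=5.00, V=1.20; Q2=4.80, Q1=1.20; dissipated=0.000
Op 3: CLOSE 1-3: Q_total=12.20, C_total=6.00, V=2.03; Q1=2.03, Q3=10.17; dissipated=0.417
Total dissipated: 14.817 μJ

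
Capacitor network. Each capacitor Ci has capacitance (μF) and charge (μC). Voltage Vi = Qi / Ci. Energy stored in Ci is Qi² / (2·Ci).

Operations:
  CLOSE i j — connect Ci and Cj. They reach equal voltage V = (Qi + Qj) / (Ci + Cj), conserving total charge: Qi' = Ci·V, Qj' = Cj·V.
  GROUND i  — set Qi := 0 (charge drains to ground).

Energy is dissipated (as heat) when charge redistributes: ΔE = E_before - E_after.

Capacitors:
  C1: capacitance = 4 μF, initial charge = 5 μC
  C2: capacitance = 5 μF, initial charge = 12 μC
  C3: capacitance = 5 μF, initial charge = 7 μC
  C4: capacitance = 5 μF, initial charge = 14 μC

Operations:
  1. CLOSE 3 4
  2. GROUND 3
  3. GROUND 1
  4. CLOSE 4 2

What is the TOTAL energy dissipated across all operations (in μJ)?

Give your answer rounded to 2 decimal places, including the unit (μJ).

Answer: 16.71 μJ

Derivation:
Initial: C1(4μF, Q=5μC, V=1.25V), C2(5μF, Q=12μC, V=2.40V), C3(5μF, Q=7μC, V=1.40V), C4(5μF, Q=14μC, V=2.80V)
Op 1: CLOSE 3-4: Q_total=21.00, C_total=10.00, V=2.10; Q3=10.50, Q4=10.50; dissipated=2.450
Op 2: GROUND 3: Q3=0; energy lost=11.025
Op 3: GROUND 1: Q1=0; energy lost=3.125
Op 4: CLOSE 4-2: Q_total=22.50, C_total=10.00, V=2.25; Q4=11.25, Q2=11.25; dissipated=0.113
Total dissipated: 16.712 μJ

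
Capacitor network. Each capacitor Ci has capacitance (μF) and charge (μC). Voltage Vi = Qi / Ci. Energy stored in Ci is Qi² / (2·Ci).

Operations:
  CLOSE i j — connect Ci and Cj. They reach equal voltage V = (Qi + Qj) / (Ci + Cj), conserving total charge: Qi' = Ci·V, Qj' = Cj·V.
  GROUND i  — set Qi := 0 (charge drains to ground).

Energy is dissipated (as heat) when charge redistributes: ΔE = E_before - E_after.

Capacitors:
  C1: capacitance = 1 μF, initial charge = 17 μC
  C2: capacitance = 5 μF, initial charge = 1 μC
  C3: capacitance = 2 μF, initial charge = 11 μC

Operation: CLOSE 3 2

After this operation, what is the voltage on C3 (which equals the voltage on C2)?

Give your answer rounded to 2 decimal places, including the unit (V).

Answer: 1.71 V

Derivation:
Initial: C1(1μF, Q=17μC, V=17.00V), C2(5μF, Q=1μC, V=0.20V), C3(2μF, Q=11μC, V=5.50V)
Op 1: CLOSE 3-2: Q_total=12.00, C_total=7.00, V=1.71; Q3=3.43, Q2=8.57; dissipated=20.064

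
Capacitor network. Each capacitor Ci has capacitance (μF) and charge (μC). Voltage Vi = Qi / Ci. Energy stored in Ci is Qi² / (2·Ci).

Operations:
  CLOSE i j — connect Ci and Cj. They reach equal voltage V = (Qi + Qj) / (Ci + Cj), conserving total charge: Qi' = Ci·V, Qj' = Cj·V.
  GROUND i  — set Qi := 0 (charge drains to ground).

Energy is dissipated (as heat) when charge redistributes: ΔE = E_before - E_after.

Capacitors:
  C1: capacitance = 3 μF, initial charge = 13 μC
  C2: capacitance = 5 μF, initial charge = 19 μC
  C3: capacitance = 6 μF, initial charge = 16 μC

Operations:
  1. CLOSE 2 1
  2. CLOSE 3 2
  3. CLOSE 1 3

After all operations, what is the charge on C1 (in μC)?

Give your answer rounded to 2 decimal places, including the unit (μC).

Initial: C1(3μF, Q=13μC, V=4.33V), C2(5μF, Q=19μC, V=3.80V), C3(6μF, Q=16μC, V=2.67V)
Op 1: CLOSE 2-1: Q_total=32.00, C_total=8.00, V=4.00; Q2=20.00, Q1=12.00; dissipated=0.267
Op 2: CLOSE 3-2: Q_total=36.00, C_total=11.00, V=3.27; Q3=19.64, Q2=16.36; dissipated=2.424
Op 3: CLOSE 1-3: Q_total=31.64, C_total=9.00, V=3.52; Q1=10.55, Q3=21.09; dissipated=0.529
Final charges: Q1=10.55, Q2=16.36, Q3=21.09

Answer: 10.55 μC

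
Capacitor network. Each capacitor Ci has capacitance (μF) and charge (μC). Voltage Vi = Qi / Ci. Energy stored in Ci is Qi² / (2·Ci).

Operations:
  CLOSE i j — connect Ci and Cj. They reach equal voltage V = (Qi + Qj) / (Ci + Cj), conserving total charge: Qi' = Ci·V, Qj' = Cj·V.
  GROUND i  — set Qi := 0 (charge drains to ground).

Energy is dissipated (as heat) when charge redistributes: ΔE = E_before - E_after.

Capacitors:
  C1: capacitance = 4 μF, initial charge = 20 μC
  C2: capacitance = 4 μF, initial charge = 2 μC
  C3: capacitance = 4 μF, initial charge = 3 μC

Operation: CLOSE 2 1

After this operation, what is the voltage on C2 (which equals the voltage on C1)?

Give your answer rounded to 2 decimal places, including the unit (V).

Initial: C1(4μF, Q=20μC, V=5.00V), C2(4μF, Q=2μC, V=0.50V), C3(4μF, Q=3μC, V=0.75V)
Op 1: CLOSE 2-1: Q_total=22.00, C_total=8.00, V=2.75; Q2=11.00, Q1=11.00; dissipated=20.250

Answer: 2.75 V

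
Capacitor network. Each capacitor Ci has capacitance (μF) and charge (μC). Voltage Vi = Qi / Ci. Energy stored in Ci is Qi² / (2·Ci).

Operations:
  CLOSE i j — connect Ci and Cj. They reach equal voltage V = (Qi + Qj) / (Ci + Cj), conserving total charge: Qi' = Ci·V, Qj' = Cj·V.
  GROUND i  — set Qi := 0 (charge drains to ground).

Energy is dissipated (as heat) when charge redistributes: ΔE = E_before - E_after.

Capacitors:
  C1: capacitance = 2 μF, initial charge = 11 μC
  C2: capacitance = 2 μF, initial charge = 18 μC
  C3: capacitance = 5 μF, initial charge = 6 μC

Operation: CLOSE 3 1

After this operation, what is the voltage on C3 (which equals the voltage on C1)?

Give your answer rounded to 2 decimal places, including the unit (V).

Initial: C1(2μF, Q=11μC, V=5.50V), C2(2μF, Q=18μC, V=9.00V), C3(5μF, Q=6μC, V=1.20V)
Op 1: CLOSE 3-1: Q_total=17.00, C_total=7.00, V=2.43; Q3=12.14, Q1=4.86; dissipated=13.207

Answer: 2.43 V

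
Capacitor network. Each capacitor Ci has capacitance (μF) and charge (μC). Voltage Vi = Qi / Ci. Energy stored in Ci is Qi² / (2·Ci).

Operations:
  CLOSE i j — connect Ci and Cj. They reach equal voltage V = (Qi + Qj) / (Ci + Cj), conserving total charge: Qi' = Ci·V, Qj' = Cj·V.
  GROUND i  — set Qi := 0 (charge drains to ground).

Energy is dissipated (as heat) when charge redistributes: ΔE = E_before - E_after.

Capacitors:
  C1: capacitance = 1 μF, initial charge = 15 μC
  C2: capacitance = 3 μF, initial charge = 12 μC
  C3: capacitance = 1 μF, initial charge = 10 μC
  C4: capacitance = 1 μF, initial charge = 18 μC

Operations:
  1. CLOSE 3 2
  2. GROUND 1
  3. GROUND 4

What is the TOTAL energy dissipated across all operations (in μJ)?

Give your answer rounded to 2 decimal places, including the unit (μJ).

Answer: 288.00 μJ

Derivation:
Initial: C1(1μF, Q=15μC, V=15.00V), C2(3μF, Q=12μC, V=4.00V), C3(1μF, Q=10μC, V=10.00V), C4(1μF, Q=18μC, V=18.00V)
Op 1: CLOSE 3-2: Q_total=22.00, C_total=4.00, V=5.50; Q3=5.50, Q2=16.50; dissipated=13.500
Op 2: GROUND 1: Q1=0; energy lost=112.500
Op 3: GROUND 4: Q4=0; energy lost=162.000
Total dissipated: 288.000 μJ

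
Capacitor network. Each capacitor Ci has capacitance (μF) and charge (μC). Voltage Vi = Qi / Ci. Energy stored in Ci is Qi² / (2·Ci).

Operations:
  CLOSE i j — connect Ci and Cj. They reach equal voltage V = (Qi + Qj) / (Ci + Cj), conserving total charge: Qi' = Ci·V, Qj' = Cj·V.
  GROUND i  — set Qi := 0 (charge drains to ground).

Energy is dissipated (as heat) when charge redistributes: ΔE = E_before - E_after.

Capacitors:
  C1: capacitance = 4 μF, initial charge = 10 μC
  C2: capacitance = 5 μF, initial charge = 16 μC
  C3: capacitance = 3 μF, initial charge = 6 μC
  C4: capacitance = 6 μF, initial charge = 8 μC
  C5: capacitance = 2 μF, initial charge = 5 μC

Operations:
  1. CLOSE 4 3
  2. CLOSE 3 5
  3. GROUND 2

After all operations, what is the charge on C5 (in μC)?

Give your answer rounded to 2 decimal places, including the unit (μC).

Answer: 3.87 μC

Derivation:
Initial: C1(4μF, Q=10μC, V=2.50V), C2(5μF, Q=16μC, V=3.20V), C3(3μF, Q=6μC, V=2.00V), C4(6μF, Q=8μC, V=1.33V), C5(2μF, Q=5μC, V=2.50V)
Op 1: CLOSE 4-3: Q_total=14.00, C_total=9.00, V=1.56; Q4=9.33, Q3=4.67; dissipated=0.444
Op 2: CLOSE 3-5: Q_total=9.67, C_total=5.00, V=1.93; Q3=5.80, Q5=3.87; dissipated=0.535
Op 3: GROUND 2: Q2=0; energy lost=25.600
Final charges: Q1=10.00, Q2=0.00, Q3=5.80, Q4=9.33, Q5=3.87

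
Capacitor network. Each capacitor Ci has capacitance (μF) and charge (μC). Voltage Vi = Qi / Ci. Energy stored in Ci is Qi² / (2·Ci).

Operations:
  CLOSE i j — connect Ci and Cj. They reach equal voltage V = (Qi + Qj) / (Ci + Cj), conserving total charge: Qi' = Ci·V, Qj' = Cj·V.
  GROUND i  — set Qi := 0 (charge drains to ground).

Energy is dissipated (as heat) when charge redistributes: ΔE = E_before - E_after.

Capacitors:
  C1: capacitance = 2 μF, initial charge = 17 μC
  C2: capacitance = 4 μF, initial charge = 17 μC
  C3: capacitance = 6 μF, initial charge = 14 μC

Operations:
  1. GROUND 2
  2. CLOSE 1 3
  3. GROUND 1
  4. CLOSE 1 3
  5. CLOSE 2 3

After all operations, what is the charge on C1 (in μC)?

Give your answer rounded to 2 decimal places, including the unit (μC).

Answer: 5.81 μC

Derivation:
Initial: C1(2μF, Q=17μC, V=8.50V), C2(4μF, Q=17μC, V=4.25V), C3(6μF, Q=14μC, V=2.33V)
Op 1: GROUND 2: Q2=0; energy lost=36.125
Op 2: CLOSE 1-3: Q_total=31.00, C_total=8.00, V=3.88; Q1=7.75, Q3=23.25; dissipated=28.521
Op 3: GROUND 1: Q1=0; energy lost=15.016
Op 4: CLOSE 1-3: Q_total=23.25, C_total=8.00, V=2.91; Q1=5.81, Q3=17.44; dissipated=11.262
Op 5: CLOSE 2-3: Q_total=17.44, C_total=10.00, V=1.74; Q2=6.97, Q3=10.46; dissipated=10.136
Final charges: Q1=5.81, Q2=6.97, Q3=10.46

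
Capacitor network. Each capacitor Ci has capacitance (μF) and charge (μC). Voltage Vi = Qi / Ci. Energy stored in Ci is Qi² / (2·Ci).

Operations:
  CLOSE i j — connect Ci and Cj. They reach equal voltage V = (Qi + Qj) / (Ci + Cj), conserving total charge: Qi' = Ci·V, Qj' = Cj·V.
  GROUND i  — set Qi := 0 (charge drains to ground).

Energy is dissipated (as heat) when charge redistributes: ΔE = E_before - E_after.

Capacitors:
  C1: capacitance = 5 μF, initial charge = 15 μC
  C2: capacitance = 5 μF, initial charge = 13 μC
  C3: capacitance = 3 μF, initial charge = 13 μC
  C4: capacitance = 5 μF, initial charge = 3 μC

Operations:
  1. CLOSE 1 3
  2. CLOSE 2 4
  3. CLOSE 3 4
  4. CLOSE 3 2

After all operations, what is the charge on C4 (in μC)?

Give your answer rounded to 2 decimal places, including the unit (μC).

Initial: C1(5μF, Q=15μC, V=3.00V), C2(5μF, Q=13μC, V=2.60V), C3(3μF, Q=13μC, V=4.33V), C4(5μF, Q=3μC, V=0.60V)
Op 1: CLOSE 1-3: Q_total=28.00, C_total=8.00, V=3.50; Q1=17.50, Q3=10.50; dissipated=1.667
Op 2: CLOSE 2-4: Q_total=16.00, C_total=10.00, V=1.60; Q2=8.00, Q4=8.00; dissipated=5.000
Op 3: CLOSE 3-4: Q_total=18.50, C_total=8.00, V=2.31; Q3=6.94, Q4=11.56; dissipated=3.384
Op 4: CLOSE 3-2: Q_total=14.94, C_total=8.00, V=1.87; Q3=5.60, Q2=9.34; dissipated=0.476
Final charges: Q1=17.50, Q2=9.34, Q3=5.60, Q4=11.56

Answer: 11.56 μC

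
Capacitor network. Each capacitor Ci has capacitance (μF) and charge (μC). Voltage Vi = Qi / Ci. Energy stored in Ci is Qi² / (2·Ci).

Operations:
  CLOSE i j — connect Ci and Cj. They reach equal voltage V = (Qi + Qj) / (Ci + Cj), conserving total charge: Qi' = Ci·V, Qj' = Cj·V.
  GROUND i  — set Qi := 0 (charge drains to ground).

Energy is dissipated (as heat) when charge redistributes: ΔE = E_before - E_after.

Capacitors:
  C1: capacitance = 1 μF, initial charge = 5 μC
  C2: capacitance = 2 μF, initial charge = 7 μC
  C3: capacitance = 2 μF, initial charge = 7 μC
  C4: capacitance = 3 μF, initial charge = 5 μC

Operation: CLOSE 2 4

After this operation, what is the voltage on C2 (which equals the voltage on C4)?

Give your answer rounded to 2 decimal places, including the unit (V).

Initial: C1(1μF, Q=5μC, V=5.00V), C2(2μF, Q=7μC, V=3.50V), C3(2μF, Q=7μC, V=3.50V), C4(3μF, Q=5μC, V=1.67V)
Op 1: CLOSE 2-4: Q_total=12.00, C_total=5.00, V=2.40; Q2=4.80, Q4=7.20; dissipated=2.017

Answer: 2.40 V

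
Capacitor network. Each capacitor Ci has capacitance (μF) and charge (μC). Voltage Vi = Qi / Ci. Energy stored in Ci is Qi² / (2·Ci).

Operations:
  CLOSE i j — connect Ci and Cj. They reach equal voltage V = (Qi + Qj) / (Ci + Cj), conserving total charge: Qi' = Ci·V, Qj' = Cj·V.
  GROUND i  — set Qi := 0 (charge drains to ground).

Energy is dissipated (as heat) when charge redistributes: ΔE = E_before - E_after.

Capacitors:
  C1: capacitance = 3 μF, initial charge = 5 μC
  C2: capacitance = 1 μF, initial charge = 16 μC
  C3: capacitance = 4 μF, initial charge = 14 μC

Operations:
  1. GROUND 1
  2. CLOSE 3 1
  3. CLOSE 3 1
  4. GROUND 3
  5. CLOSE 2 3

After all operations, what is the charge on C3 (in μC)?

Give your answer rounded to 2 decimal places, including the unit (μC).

Answer: 12.80 μC

Derivation:
Initial: C1(3μF, Q=5μC, V=1.67V), C2(1μF, Q=16μC, V=16.00V), C3(4μF, Q=14μC, V=3.50V)
Op 1: GROUND 1: Q1=0; energy lost=4.167
Op 2: CLOSE 3-1: Q_total=14.00, C_total=7.00, V=2.00; Q3=8.00, Q1=6.00; dissipated=10.500
Op 3: CLOSE 3-1: Q_total=14.00, C_total=7.00, V=2.00; Q3=8.00, Q1=6.00; dissipated=0.000
Op 4: GROUND 3: Q3=0; energy lost=8.000
Op 5: CLOSE 2-3: Q_total=16.00, C_total=5.00, V=3.20; Q2=3.20, Q3=12.80; dissipated=102.400
Final charges: Q1=6.00, Q2=3.20, Q3=12.80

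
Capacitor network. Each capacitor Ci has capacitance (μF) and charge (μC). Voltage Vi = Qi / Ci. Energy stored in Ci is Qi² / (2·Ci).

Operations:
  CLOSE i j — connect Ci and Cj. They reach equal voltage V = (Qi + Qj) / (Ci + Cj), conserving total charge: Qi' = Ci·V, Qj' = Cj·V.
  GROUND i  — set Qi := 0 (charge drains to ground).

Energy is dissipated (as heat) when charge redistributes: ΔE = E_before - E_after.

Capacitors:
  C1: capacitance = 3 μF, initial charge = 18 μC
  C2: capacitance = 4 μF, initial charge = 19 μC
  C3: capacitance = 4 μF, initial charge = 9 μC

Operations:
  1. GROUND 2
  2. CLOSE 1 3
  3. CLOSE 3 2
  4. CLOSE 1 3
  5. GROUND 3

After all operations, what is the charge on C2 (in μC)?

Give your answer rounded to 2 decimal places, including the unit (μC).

Answer: 7.71 μC

Derivation:
Initial: C1(3μF, Q=18μC, V=6.00V), C2(4μF, Q=19μC, V=4.75V), C3(4μF, Q=9μC, V=2.25V)
Op 1: GROUND 2: Q2=0; energy lost=45.125
Op 2: CLOSE 1-3: Q_total=27.00, C_total=7.00, V=3.86; Q1=11.57, Q3=15.43; dissipated=12.054
Op 3: CLOSE 3-2: Q_total=15.43, C_total=8.00, V=1.93; Q3=7.71, Q2=7.71; dissipated=14.878
Op 4: CLOSE 1-3: Q_total=19.29, C_total=7.00, V=2.76; Q1=8.27, Q3=11.02; dissipated=3.188
Op 5: GROUND 3: Q3=0; energy lost=15.181
Final charges: Q1=8.27, Q2=7.71, Q3=0.00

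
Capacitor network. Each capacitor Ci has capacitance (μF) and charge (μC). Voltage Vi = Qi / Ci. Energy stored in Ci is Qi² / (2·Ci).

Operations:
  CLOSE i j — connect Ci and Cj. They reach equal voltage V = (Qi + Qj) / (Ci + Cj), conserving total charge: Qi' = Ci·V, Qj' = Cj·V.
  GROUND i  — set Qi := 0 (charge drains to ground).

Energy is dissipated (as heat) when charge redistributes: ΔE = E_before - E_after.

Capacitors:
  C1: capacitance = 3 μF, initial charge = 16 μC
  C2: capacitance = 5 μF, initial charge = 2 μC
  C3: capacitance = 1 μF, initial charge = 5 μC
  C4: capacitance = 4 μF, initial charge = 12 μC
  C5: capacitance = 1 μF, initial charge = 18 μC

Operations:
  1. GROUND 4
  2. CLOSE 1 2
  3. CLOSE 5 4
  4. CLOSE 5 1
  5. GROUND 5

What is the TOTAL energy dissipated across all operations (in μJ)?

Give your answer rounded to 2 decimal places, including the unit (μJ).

Initial: C1(3μF, Q=16μC, V=5.33V), C2(5μF, Q=2μC, V=0.40V), C3(1μF, Q=5μC, V=5.00V), C4(4μF, Q=12μC, V=3.00V), C5(1μF, Q=18μC, V=18.00V)
Op 1: GROUND 4: Q4=0; energy lost=18.000
Op 2: CLOSE 1-2: Q_total=18.00, C_total=8.00, V=2.25; Q1=6.75, Q2=11.25; dissipated=22.817
Op 3: CLOSE 5-4: Q_total=18.00, C_total=5.00, V=3.60; Q5=3.60, Q4=14.40; dissipated=129.600
Op 4: CLOSE 5-1: Q_total=10.35, C_total=4.00, V=2.59; Q5=2.59, Q1=7.76; dissipated=0.683
Op 5: GROUND 5: Q5=0; energy lost=3.348
Total dissipated: 174.448 μJ

Answer: 174.45 μJ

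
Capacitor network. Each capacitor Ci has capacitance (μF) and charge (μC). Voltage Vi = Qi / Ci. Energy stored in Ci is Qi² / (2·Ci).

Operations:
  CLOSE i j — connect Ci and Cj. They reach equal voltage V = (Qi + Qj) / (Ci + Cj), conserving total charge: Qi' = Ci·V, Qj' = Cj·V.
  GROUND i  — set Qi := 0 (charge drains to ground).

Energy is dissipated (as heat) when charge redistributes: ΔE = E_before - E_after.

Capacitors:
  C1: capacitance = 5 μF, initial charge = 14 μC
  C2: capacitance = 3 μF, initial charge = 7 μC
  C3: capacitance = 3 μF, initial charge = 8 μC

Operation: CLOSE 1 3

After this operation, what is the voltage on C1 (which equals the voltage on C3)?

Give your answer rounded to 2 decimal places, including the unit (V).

Initial: C1(5μF, Q=14μC, V=2.80V), C2(3μF, Q=7μC, V=2.33V), C3(3μF, Q=8μC, V=2.67V)
Op 1: CLOSE 1-3: Q_total=22.00, C_total=8.00, V=2.75; Q1=13.75, Q3=8.25; dissipated=0.017

Answer: 2.75 V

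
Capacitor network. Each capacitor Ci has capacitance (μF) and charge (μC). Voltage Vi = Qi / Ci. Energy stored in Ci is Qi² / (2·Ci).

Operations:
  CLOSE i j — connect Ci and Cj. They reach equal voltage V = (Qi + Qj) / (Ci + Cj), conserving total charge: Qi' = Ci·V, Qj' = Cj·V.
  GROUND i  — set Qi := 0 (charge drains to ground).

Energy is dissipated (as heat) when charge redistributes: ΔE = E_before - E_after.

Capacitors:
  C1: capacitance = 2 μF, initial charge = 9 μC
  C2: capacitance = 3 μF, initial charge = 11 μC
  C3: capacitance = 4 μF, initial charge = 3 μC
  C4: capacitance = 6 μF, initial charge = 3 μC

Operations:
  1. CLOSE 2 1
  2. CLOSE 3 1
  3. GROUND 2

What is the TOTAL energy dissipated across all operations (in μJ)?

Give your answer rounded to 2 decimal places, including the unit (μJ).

Initial: C1(2μF, Q=9μC, V=4.50V), C2(3μF, Q=11μC, V=3.67V), C3(4μF, Q=3μC, V=0.75V), C4(6μF, Q=3μC, V=0.50V)
Op 1: CLOSE 2-1: Q_total=20.00, C_total=5.00, V=4.00; Q2=12.00, Q1=8.00; dissipated=0.417
Op 2: CLOSE 3-1: Q_total=11.00, C_total=6.00, V=1.83; Q3=7.33, Q1=3.67; dissipated=7.042
Op 3: GROUND 2: Q2=0; energy lost=24.000
Total dissipated: 31.458 μJ

Answer: 31.46 μJ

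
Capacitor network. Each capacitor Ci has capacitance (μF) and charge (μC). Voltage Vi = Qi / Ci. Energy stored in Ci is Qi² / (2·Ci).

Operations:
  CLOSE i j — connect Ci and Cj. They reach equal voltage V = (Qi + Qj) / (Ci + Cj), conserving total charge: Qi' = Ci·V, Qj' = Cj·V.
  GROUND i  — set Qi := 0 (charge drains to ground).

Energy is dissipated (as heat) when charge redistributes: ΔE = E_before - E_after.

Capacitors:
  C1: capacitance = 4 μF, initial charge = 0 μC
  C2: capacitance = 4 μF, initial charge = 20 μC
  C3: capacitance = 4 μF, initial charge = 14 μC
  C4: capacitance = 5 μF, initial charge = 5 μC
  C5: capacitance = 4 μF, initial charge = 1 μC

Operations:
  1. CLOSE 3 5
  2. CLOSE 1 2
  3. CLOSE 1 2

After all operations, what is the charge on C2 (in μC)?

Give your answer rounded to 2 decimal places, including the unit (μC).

Initial: C1(4μF, Q=0μC, V=0.00V), C2(4μF, Q=20μC, V=5.00V), C3(4μF, Q=14μC, V=3.50V), C4(5μF, Q=5μC, V=1.00V), C5(4μF, Q=1μC, V=0.25V)
Op 1: CLOSE 3-5: Q_total=15.00, C_total=8.00, V=1.88; Q3=7.50, Q5=7.50; dissipated=10.562
Op 2: CLOSE 1-2: Q_total=20.00, C_total=8.00, V=2.50; Q1=10.00, Q2=10.00; dissipated=25.000
Op 3: CLOSE 1-2: Q_total=20.00, C_total=8.00, V=2.50; Q1=10.00, Q2=10.00; dissipated=0.000
Final charges: Q1=10.00, Q2=10.00, Q3=7.50, Q4=5.00, Q5=7.50

Answer: 10.00 μC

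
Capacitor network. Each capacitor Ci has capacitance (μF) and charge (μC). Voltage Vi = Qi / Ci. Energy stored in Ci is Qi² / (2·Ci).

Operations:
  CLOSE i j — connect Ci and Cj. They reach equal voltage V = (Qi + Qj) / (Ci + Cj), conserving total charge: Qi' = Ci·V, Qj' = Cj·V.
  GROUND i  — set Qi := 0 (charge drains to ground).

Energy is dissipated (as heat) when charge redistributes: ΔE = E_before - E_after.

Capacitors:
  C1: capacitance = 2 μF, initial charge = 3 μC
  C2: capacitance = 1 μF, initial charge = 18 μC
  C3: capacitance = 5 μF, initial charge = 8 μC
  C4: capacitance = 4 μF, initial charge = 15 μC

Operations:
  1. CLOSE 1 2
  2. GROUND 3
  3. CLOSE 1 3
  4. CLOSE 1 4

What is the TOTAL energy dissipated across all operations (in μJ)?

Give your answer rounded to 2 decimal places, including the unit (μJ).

Answer: 134.19 μJ

Derivation:
Initial: C1(2μF, Q=3μC, V=1.50V), C2(1μF, Q=18μC, V=18.00V), C3(5μF, Q=8μC, V=1.60V), C4(4μF, Q=15μC, V=3.75V)
Op 1: CLOSE 1-2: Q_total=21.00, C_total=3.00, V=7.00; Q1=14.00, Q2=7.00; dissipated=90.750
Op 2: GROUND 3: Q3=0; energy lost=6.400
Op 3: CLOSE 1-3: Q_total=14.00, C_total=7.00, V=2.00; Q1=4.00, Q3=10.00; dissipated=35.000
Op 4: CLOSE 1-4: Q_total=19.00, C_total=6.00, V=3.17; Q1=6.33, Q4=12.67; dissipated=2.042
Total dissipated: 134.192 μJ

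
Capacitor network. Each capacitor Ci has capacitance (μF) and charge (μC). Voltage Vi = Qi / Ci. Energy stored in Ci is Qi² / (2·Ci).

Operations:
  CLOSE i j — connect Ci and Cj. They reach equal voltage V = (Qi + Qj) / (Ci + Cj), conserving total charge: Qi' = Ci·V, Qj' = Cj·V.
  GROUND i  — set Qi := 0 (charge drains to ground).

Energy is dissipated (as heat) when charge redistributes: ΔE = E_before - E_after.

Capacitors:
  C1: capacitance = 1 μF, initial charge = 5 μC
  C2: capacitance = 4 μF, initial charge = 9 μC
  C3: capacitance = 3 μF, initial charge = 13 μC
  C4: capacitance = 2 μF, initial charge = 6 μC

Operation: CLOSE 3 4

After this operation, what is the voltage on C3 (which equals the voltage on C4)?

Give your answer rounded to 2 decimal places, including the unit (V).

Answer: 3.80 V

Derivation:
Initial: C1(1μF, Q=5μC, V=5.00V), C2(4μF, Q=9μC, V=2.25V), C3(3μF, Q=13μC, V=4.33V), C4(2μF, Q=6μC, V=3.00V)
Op 1: CLOSE 3-4: Q_total=19.00, C_total=5.00, V=3.80; Q3=11.40, Q4=7.60; dissipated=1.067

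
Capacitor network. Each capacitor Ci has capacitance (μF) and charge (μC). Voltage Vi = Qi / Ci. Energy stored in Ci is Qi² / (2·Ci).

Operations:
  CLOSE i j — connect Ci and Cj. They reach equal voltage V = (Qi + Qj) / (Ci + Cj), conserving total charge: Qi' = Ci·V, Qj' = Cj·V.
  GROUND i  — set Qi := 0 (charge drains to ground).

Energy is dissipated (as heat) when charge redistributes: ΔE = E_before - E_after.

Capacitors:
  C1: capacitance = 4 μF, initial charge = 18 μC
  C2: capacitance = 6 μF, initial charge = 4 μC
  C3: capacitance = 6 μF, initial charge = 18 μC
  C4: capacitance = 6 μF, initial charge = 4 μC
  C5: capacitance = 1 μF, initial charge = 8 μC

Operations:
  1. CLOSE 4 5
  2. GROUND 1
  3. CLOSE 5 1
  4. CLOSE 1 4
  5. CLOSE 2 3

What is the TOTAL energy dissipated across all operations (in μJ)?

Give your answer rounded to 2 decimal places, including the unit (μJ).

Initial: C1(4μF, Q=18μC, V=4.50V), C2(6μF, Q=4μC, V=0.67V), C3(6μF, Q=18μC, V=3.00V), C4(6μF, Q=4μC, V=0.67V), C5(1μF, Q=8μC, V=8.00V)
Op 1: CLOSE 4-5: Q_total=12.00, C_total=7.00, V=1.71; Q4=10.29, Q5=1.71; dissipated=23.048
Op 2: GROUND 1: Q1=0; energy lost=40.500
Op 3: CLOSE 5-1: Q_total=1.71, C_total=5.00, V=0.34; Q5=0.34, Q1=1.37; dissipated=1.176
Op 4: CLOSE 1-4: Q_total=11.66, C_total=10.00, V=1.17; Q1=4.66, Q4=6.99; dissipated=2.257
Op 5: CLOSE 2-3: Q_total=22.00, C_total=12.00, V=1.83; Q2=11.00, Q3=11.00; dissipated=8.167
Total dissipated: 75.147 μJ

Answer: 75.15 μJ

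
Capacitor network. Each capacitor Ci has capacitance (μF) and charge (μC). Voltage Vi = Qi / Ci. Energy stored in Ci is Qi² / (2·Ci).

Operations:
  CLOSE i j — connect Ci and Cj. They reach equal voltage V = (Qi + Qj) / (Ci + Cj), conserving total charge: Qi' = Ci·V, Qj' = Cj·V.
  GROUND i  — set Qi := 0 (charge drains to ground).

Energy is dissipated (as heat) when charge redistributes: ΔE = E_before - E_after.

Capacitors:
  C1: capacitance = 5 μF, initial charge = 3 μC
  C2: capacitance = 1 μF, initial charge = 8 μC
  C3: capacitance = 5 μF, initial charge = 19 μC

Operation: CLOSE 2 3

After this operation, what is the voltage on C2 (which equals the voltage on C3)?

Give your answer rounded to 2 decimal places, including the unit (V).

Answer: 4.50 V

Derivation:
Initial: C1(5μF, Q=3μC, V=0.60V), C2(1μF, Q=8μC, V=8.00V), C3(5μF, Q=19μC, V=3.80V)
Op 1: CLOSE 2-3: Q_total=27.00, C_total=6.00, V=4.50; Q2=4.50, Q3=22.50; dissipated=7.350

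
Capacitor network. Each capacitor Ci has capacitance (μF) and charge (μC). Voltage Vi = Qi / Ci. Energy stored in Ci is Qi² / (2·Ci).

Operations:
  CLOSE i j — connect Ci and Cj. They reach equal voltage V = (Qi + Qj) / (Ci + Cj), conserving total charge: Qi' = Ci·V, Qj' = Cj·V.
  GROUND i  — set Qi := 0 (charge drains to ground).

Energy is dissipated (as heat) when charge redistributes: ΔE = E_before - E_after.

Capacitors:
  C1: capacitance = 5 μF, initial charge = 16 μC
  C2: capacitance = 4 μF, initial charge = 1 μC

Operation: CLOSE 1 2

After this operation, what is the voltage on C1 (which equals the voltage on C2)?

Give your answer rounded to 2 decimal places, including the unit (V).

Initial: C1(5μF, Q=16μC, V=3.20V), C2(4μF, Q=1μC, V=0.25V)
Op 1: CLOSE 1-2: Q_total=17.00, C_total=9.00, V=1.89; Q1=9.44, Q2=7.56; dissipated=9.669

Answer: 1.89 V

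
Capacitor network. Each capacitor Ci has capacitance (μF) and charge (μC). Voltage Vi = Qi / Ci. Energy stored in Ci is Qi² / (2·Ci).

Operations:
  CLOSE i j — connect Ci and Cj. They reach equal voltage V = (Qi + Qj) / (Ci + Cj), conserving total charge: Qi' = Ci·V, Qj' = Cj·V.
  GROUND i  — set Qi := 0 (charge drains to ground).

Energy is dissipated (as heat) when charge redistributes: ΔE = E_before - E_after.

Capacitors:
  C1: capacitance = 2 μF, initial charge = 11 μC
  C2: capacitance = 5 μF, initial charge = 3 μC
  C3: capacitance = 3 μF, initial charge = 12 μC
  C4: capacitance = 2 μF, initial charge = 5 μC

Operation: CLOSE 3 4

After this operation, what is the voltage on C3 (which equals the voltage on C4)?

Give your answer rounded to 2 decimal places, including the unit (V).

Answer: 3.40 V

Derivation:
Initial: C1(2μF, Q=11μC, V=5.50V), C2(5μF, Q=3μC, V=0.60V), C3(3μF, Q=12μC, V=4.00V), C4(2μF, Q=5μC, V=2.50V)
Op 1: CLOSE 3-4: Q_total=17.00, C_total=5.00, V=3.40; Q3=10.20, Q4=6.80; dissipated=1.350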